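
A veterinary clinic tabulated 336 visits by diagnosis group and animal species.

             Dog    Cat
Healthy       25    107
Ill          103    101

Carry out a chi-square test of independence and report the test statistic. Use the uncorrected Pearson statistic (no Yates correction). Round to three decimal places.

Row totals: 132, 204. Column totals: 128, 208. Grand total N = 336.
Expected counts (row total × column total / N):
  Healthy, Dog: 132×128/336 = 50.2857
  Healthy, Cat: 132×208/336 = 81.7143
  Ill, Dog: 204×128/336 = 77.7143
  Ill, Cat: 204×208/336 = 126.2857
Contributions (O − E)²/E:
  (25 − 50.2857)²/50.2857 = 12.7147
  (107 − 81.7143)²/81.7143 = 7.8244
  (103 − 77.7143)²/77.7143 = 8.2271
  (101 − 126.2857)²/126.2857 = 5.0629
χ² = 12.7147 + 7.8244 + 8.2271 + 5.0629 = 33.829

33.829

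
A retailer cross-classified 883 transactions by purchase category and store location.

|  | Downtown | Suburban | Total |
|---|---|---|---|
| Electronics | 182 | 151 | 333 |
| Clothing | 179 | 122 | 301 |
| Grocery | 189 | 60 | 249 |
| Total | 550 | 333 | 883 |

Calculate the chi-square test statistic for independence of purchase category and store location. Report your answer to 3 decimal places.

Grand total N = 883.
Expected counts (row total × column total / N):
  Electronics, Downtown: 333×550/883 = 207.4179
  Electronics, Suburban: 333×333/883 = 125.5821
  Clothing, Downtown: 301×550/883 = 187.4858
  Clothing, Suburban: 301×333/883 = 113.5142
  Grocery, Downtown: 249×550/883 = 155.0963
  Grocery, Suburban: 249×333/883 = 93.9037
Contributions (O − E)²/E:
  (182 − 207.4179)²/207.4179 = 3.1148
  (151 − 125.5821)²/125.5821 = 5.1446
  (179 − 187.4858)²/187.4858 = 0.3841
  (122 − 113.5142)²/113.5142 = 0.6344
  (189 − 155.0963)²/155.0963 = 7.4113
  (60 − 93.9037)²/93.9037 = 12.2408
χ² = 3.1148 + 5.1446 + 0.3841 + 0.6344 + 7.4113 + 12.2408 = 28.930

28.930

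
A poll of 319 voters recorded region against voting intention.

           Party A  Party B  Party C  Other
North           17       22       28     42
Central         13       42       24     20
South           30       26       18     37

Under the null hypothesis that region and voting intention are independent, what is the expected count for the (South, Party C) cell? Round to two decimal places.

Row total (South) = 111; column total (Party C) = 70; grand total N = 319.
Expected count = (row total × column total) / N = 111 × 70 / 319 = 24.36.

24.36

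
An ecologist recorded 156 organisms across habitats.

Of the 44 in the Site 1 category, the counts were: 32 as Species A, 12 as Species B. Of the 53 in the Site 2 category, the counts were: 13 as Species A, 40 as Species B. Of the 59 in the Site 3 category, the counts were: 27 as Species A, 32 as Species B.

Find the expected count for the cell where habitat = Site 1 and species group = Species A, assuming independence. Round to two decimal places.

20.31

Row total (Site 1) = 44; column total (Species A) = 72; grand total N = 156.
Expected count = (row total × column total) / N = 44 × 72 / 156 = 20.31.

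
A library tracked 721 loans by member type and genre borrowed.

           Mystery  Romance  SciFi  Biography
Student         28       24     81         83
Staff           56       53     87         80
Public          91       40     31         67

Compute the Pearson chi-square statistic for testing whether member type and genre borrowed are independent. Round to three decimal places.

Row totals: 216, 276, 229. Column totals: 175, 117, 199, 230. Grand total N = 721.
Expected counts (row total × column total / N):
  Student, Mystery: 216×175/721 = 52.4272
  Student, Romance: 216×117/721 = 35.0513
  Student, SciFi: 216×199/721 = 59.6172
  Student, Biography: 216×230/721 = 68.9043
  Staff, Mystery: 276×175/721 = 66.9903
  Staff, Romance: 276×117/721 = 44.7878
  Staff, SciFi: 276×199/721 = 76.1775
  Staff, Biography: 276×230/721 = 88.0444
  Public, Mystery: 229×175/721 = 55.5825
  Public, Romance: 229×117/721 = 37.1609
  Public, SciFi: 229×199/721 = 63.2053
  Public, Biography: 229×230/721 = 73.0513
Contributions (O − E)²/E:
  (28 − 52.4272)²/52.4272 = 11.3813
  (24 − 35.0513)²/35.0513 = 3.4844
  (81 − 59.6172)²/59.6172 = 7.6693
  (83 − 68.9043)²/68.9043 = 2.8835
  (56 − 66.9903)²/66.9903 = 1.8030
  (53 − 44.7878)²/44.7878 = 1.5058
  (87 − 76.1775)²/76.1775 = 1.5375
  (80 − 88.0444)²/88.0444 = 0.7350
  (91 − 55.5825)²/55.5825 = 22.5682
  (40 − 37.1609)²/37.1609 = 0.2169
  (31 − 63.2053)²/63.2053 = 16.4097
  (67 − 73.0513)²/73.0513 = 0.5013
χ² = 11.3813 + 3.4844 + 7.6693 + 2.8835 + 1.8030 + 1.5058 + 1.5375 + 0.7350 + 22.5682 + 0.2169 + 16.4097 + 0.5013 = 70.696

70.696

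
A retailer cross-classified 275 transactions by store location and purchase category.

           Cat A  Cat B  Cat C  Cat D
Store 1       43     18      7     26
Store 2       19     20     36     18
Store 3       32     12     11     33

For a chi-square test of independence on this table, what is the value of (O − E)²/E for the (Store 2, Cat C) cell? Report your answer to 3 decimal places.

17.230

Row total (Store 2) = 93; column total (Cat C) = 54; N = 275.
Expected count E = 93 × 54 / 275 = 18.2618.
Contribution = (O − E)²/E = (36 − 18.2618)² / 18.2618 = 17.230.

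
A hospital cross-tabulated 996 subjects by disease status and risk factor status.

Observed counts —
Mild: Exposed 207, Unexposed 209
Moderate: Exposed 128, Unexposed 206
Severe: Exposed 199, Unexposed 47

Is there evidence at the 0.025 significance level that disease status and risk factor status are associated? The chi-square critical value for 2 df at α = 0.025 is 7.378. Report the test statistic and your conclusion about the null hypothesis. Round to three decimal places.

107.501; reject H₀

Row totals: 416, 334, 246. Column totals: 534, 462. Grand total N = 996.
Expected counts (row total × column total / N):
  Mild, Exposed: 416×534/996 = 223.0361
  Mild, Unexposed: 416×462/996 = 192.9639
  Moderate, Exposed: 334×534/996 = 179.0723
  Moderate, Unexposed: 334×462/996 = 154.9277
  Severe, Exposed: 246×534/996 = 131.8916
  Severe, Unexposed: 246×462/996 = 114.1084
Contributions (O − E)²/E:
  (207 − 223.0361)²/223.0361 = 1.1530
  (209 − 192.9639)²/192.9639 = 1.3327
  (128 − 179.0723)²/179.0723 = 14.5661
  (206 − 154.9277)²/154.9277 = 16.8361
  (199 − 131.8916)²/131.8916 = 34.1457
  (47 − 114.1084)²/114.1084 = 39.4672
χ² = 1.1530 + 1.3327 + 14.5661 + 16.8361 + 34.1457 + 39.4672 = 107.501
df = (3−1)(2−1) = 2. Since 107.501 > 7.378, reject the null hypothesis of independence at α = 0.025.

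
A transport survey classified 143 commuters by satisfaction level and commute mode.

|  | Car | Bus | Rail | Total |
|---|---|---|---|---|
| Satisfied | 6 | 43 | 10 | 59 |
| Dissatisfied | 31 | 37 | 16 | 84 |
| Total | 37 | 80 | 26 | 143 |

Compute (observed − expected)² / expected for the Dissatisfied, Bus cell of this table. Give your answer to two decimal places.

2.13

Row total (Dissatisfied) = 84; column total (Bus) = 80; N = 143.
Expected count E = 84 × 80 / 143 = 46.99301.
Contribution = (O − E)²/E = (37 − 46.99301)² / 46.99301 = 2.13.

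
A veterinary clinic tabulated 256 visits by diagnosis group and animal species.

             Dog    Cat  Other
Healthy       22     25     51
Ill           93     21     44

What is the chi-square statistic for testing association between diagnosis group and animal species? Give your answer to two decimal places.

Row totals: 98, 158. Column totals: 115, 46, 95. Grand total N = 256.
Expected counts (row total × column total / N):
  Healthy, Dog: 98×115/256 = 44.023
  Healthy, Cat: 98×46/256 = 17.609
  Healthy, Other: 98×95/256 = 36.367
  Ill, Dog: 158×115/256 = 70.977
  Ill, Cat: 158×46/256 = 28.391
  Ill, Other: 158×95/256 = 58.633
Contributions (O − E)²/E:
  (22 − 44.023)²/44.023 = 11.0173
  (25 − 17.609)²/17.609 = 3.1022
  (51 − 36.367)²/36.367 = 5.8879
  (93 − 70.977)²/70.977 = 6.8334
  (21 − 28.391)²/28.391 = 1.9241
  (44 − 58.633)²/58.633 = 3.6519
χ² = 11.0173 + 3.1022 + 5.8879 + 6.8334 + 1.9241 + 3.6519 = 32.42

32.42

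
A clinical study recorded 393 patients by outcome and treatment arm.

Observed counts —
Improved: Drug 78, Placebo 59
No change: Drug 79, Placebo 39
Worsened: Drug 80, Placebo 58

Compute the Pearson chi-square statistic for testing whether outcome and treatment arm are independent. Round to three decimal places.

Row totals: 137, 118, 138. Column totals: 237, 156. Grand total N = 393.
Expected counts (row total × column total / N):
  Improved, Drug: 137×237/393 = 82.6183
  Improved, Placebo: 137×156/393 = 54.3817
  No change, Drug: 118×237/393 = 71.1603
  No change, Placebo: 118×156/393 = 46.8397
  Worsened, Drug: 138×237/393 = 83.2214
  Worsened, Placebo: 138×156/393 = 54.7786
Contributions (O − E)²/E:
  (78 − 82.6183)²/82.6183 = 0.2582
  (59 − 54.3817)²/54.3817 = 0.3922
  (79 − 71.1603)²/71.1603 = 0.8637
  (39 − 46.8397)²/46.8397 = 1.3122
  (80 − 83.2214)²/83.2214 = 0.1247
  (58 − 54.7786)²/54.7786 = 0.1894
χ² = 0.2582 + 0.3922 + 0.8637 + 1.3122 + 0.1247 + 0.1894 = 3.140

3.140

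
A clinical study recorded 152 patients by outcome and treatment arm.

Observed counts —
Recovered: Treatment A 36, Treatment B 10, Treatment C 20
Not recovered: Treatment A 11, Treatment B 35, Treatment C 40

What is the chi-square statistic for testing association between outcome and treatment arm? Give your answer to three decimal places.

Row totals: 66, 86. Column totals: 47, 45, 60. Grand total N = 152.
Expected counts (row total × column total / N):
  Recovered, Treatment A: 66×47/152 = 20.4079
  Recovered, Treatment B: 66×45/152 = 19.5395
  Recovered, Treatment C: 66×60/152 = 26.0526
  Not recovered, Treatment A: 86×47/152 = 26.5921
  Not recovered, Treatment B: 86×45/152 = 25.4605
  Not recovered, Treatment C: 86×60/152 = 33.9474
Contributions (O − E)²/E:
  (36 − 20.4079)²/20.4079 = 11.9127
  (10 − 19.5395)²/19.5395 = 4.6573
  (20 − 26.0526)²/26.0526 = 1.4062
  (11 − 26.5921)²/26.5921 = 9.1423
  (35 − 25.4605)²/25.4605 = 3.5742
  (40 − 33.9474)²/33.9474 = 1.0791
χ² = 11.9127 + 4.6573 + 1.4062 + 9.1423 + 3.5742 + 1.0791 = 31.772

31.772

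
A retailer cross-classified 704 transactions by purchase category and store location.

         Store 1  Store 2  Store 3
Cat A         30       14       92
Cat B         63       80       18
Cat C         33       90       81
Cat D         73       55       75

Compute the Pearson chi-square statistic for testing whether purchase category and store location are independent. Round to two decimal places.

129.06

Row totals: 136, 161, 204, 203. Column totals: 199, 239, 266. Grand total N = 704.
Expected counts (row total × column total / N):
  Cat A, Store 1: 136×199/704 = 38.443
  Cat A, Store 2: 136×239/704 = 46.170
  Cat A, Store 3: 136×266/704 = 51.386
  Cat B, Store 1: 161×199/704 = 45.510
  Cat B, Store 2: 161×239/704 = 54.658
  Cat B, Store 3: 161×266/704 = 60.832
  Cat C, Store 1: 204×199/704 = 57.665
  Cat C, Store 2: 204×239/704 = 69.256
  Cat C, Store 3: 204×266/704 = 77.080
  Cat D, Store 1: 203×199/704 = 57.382
  Cat D, Store 2: 203×239/704 = 68.916
  Cat D, Store 3: 203×266/704 = 76.702
Contributions (O − E)²/E:
  (30 − 38.443)²/38.443 = 1.8543
  (14 − 46.170)²/46.170 = 22.4152
  (92 − 51.386)²/51.386 = 32.1001
  (63 − 45.510)²/45.510 = 6.7216
  (80 − 54.658)²/54.658 = 11.7497
  (18 − 60.832)²/60.832 = 30.1581
  (33 − 57.665)²/57.665 = 10.5499
  (90 − 69.256)²/69.256 = 6.2134
  (81 − 77.080)²/77.080 = 0.1994
  (73 − 57.382)²/57.382 = 4.2508
  (55 − 68.916)²/68.916 = 2.8100
  (75 − 76.702)²/76.702 = 0.0378
χ² = 1.8543 + 22.4152 + 32.1001 + 6.7216 + 11.7497 + 30.1581 + 10.5499 + 6.2134 + 0.1994 + 4.2508 + 2.8100 + 0.0378 = 129.06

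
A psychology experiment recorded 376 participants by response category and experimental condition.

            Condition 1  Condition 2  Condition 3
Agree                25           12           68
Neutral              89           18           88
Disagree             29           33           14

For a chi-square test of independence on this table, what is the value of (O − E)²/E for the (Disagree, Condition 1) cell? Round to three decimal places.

0.000

Row total (Disagree) = 76; column total (Condition 1) = 143; N = 376.
Expected count E = 76 × 143 / 376 = 28.9043.
Contribution = (O − E)²/E = (29 − 28.9043)² / 28.9043 = 0.000.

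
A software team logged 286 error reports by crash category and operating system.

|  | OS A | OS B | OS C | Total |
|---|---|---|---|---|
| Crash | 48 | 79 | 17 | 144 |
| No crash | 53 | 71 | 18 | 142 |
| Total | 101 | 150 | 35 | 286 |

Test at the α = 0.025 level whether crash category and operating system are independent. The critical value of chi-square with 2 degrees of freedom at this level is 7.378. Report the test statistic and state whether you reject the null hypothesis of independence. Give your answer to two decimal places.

Grand total N = 286.
Expected counts (row total × column total / N):
  Crash, OS A: 144×101/286 = 50.853
  Crash, OS B: 144×150/286 = 75.524
  Crash, OS C: 144×35/286 = 17.622
  No crash, OS A: 142×101/286 = 50.147
  No crash, OS B: 142×150/286 = 74.476
  No crash, OS C: 142×35/286 = 17.378
Contributions (O − E)²/E:
  (48 − 50.853)²/50.853 = 0.1601
  (79 − 75.524)²/75.524 = 0.1600
  (17 − 17.622)²/17.622 = 0.0220
  (53 − 50.147)²/50.147 = 0.1623
  (71 − 74.476)²/74.476 = 0.1622
  (18 − 17.378)²/17.378 = 0.0223
χ² = 0.1601 + 0.1600 + 0.0220 + 0.1623 + 0.1622 + 0.0223 = 0.69
df = (2−1)(3−1) = 2. Since 0.69 < 7.378, fail to reject the null hypothesis of independence at α = 0.025.

0.69; fail to reject H₀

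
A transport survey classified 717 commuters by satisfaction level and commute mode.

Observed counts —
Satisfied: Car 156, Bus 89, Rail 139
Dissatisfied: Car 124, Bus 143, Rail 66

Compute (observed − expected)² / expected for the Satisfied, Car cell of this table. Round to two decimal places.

Row total (Satisfied) = 384; column total (Car) = 280; N = 717.
Expected count E = 384 × 280 / 717 = 149.958.
Contribution = (O − E)²/E = (156 − 149.958)² / 149.958 = 0.24.

0.24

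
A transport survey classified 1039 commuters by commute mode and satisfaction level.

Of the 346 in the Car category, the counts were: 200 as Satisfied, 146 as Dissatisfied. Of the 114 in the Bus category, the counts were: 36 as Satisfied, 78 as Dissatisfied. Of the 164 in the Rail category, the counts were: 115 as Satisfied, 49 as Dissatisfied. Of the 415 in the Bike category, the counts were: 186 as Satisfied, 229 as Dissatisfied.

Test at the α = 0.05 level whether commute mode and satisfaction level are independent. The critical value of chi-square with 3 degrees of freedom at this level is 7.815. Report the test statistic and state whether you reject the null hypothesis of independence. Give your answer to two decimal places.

Row totals: 346, 114, 164, 415. Column totals: 537, 502. Grand total N = 1039.
Expected counts (row total × column total / N):
  Car, Satisfied: 346×537/1039 = 178.828
  Car, Dissatisfied: 346×502/1039 = 167.172
  Bus, Satisfied: 114×537/1039 = 58.920
  Bus, Dissatisfied: 114×502/1039 = 55.080
  Rail, Satisfied: 164×537/1039 = 84.762
  Rail, Dissatisfied: 164×502/1039 = 79.238
  Bike, Satisfied: 415×537/1039 = 214.490
  Bike, Dissatisfied: 415×502/1039 = 200.510
Contributions (O − E)²/E:
  (200 − 178.828)²/178.828 = 2.5066
  (146 − 167.172)²/167.172 = 2.6814
  (36 − 58.920)²/58.920 = 8.9159
  (78 − 55.080)²/55.080 = 9.5375
  (115 − 84.762)²/84.762 = 10.7871
  (49 − 79.238)²/79.238 = 11.5391
  (186 − 214.490)²/214.490 = 3.7842
  (229 − 200.510)²/200.510 = 4.0481
χ² = 2.5066 + 2.6814 + 8.9159 + 9.5375 + 10.7871 + 11.5391 + 3.7842 + 4.0481 = 53.80
df = (4−1)(2−1) = 3. Since 53.80 > 7.815, reject the null hypothesis of independence at α = 0.05.

53.80; reject H₀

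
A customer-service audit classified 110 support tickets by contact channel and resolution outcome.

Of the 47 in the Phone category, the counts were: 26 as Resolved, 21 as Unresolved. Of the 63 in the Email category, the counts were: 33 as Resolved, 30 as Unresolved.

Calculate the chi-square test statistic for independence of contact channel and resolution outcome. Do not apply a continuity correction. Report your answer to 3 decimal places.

Row totals: 47, 63. Column totals: 59, 51. Grand total N = 110.
Expected counts (row total × column total / N):
  Phone, Resolved: 47×59/110 = 25.2091
  Phone, Unresolved: 47×51/110 = 21.7909
  Email, Resolved: 63×59/110 = 33.7909
  Email, Unresolved: 63×51/110 = 29.2091
Contributions (O − E)²/E:
  (26 − 25.2091)²/25.2091 = 0.0248
  (21 − 21.7909)²/21.7909 = 0.0287
  (33 − 33.7909)²/33.7909 = 0.0185
  (30 − 29.2091)²/29.2091 = 0.0214
χ² = 0.0248 + 0.0287 + 0.0185 + 0.0214 = 0.093

0.093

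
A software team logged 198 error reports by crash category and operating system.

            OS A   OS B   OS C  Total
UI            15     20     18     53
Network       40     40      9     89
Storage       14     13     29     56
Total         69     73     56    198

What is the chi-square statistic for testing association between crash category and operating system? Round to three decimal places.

31.161

Grand total N = 198.
Expected counts (row total × column total / N):
  UI, OS A: 53×69/198 = 18.4697
  UI, OS B: 53×73/198 = 19.5404
  UI, OS C: 53×56/198 = 14.9899
  Network, OS A: 89×69/198 = 31.0152
  Network, OS B: 89×73/198 = 32.8131
  Network, OS C: 89×56/198 = 25.1717
  Storage, OS A: 56×69/198 = 19.5152
  Storage, OS B: 56×73/198 = 20.6465
  Storage, OS C: 56×56/198 = 15.8384
Contributions (O − E)²/E:
  (15 − 18.4697)²/18.4697 = 0.6518
  (20 − 19.5404)²/19.5404 = 0.0108
  (18 − 14.9899)²/14.9899 = 0.6045
  (40 − 31.0152)²/31.0152 = 2.6028
  (40 − 32.8131)²/32.8131 = 1.5741
  (9 − 25.1717)²/25.1717 = 10.3896
  (14 − 19.5152)²/19.5152 = 1.5587
  (13 − 20.6465)²/20.6465 = 2.8319
  (29 − 15.8384)²/15.8384 = 10.9372
χ² = 0.6518 + 0.0108 + 0.6045 + 2.6028 + 1.5741 + 10.3896 + 1.5587 + 2.8319 + 10.9372 = 31.161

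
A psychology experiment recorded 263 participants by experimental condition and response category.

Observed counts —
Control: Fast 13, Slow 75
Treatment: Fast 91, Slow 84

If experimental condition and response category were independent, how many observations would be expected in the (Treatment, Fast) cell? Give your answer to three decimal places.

Row total (Treatment) = 175; column total (Fast) = 104; grand total N = 263.
Expected count = (row total × column total) / N = 175 × 104 / 263 = 69.202.

69.202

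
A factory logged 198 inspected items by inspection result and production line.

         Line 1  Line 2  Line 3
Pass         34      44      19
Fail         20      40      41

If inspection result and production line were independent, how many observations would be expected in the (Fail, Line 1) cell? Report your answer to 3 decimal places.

27.545

Row total (Fail) = 101; column total (Line 1) = 54; grand total N = 198.
Expected count = (row total × column total) / N = 101 × 54 / 198 = 27.545.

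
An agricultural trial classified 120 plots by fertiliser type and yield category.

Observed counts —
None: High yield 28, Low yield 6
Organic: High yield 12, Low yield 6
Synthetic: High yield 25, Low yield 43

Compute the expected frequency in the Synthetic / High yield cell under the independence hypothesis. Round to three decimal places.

36.833

Row total (Synthetic) = 68; column total (High yield) = 65; grand total N = 120.
Expected count = (row total × column total) / N = 68 × 65 / 120 = 36.833.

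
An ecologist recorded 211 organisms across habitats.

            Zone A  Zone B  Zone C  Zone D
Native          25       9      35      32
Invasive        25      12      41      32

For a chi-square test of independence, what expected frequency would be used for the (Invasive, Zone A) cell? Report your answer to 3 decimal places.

Row total (Invasive) = 110; column total (Zone A) = 50; grand total N = 211.
Expected count = (row total × column total) / N = 110 × 50 / 211 = 26.066.

26.066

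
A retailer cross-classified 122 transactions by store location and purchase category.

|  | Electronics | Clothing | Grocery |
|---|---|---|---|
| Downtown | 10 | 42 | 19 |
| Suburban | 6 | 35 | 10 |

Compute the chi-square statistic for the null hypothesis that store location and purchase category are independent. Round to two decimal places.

1.18

Row totals: 71, 51. Column totals: 16, 77, 29. Grand total N = 122.
Expected counts (row total × column total / N):
  Downtown, Electronics: 71×16/122 = 9.311
  Downtown, Clothing: 71×77/122 = 44.811
  Downtown, Grocery: 71×29/122 = 16.877
  Suburban, Electronics: 51×16/122 = 6.689
  Suburban, Clothing: 51×77/122 = 32.189
  Suburban, Grocery: 51×29/122 = 12.123
Contributions (O − E)²/E:
  (10 − 9.311)²/9.311 = 0.0510
  (42 − 44.811)²/44.811 = 0.1763
  (19 − 16.877)²/16.877 = 0.2671
  (6 − 6.689)²/6.689 = 0.0710
  (35 − 32.189)²/32.189 = 0.2455
  (10 − 12.123)²/12.123 = 0.3718
χ² = 0.0510 + 0.1763 + 0.2671 + 0.0710 + 0.2455 + 0.3718 = 1.18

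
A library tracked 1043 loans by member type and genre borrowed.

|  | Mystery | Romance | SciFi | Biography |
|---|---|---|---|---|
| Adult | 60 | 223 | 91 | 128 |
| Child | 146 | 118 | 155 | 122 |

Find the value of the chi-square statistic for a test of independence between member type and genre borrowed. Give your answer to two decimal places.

Row totals: 502, 541. Column totals: 206, 341, 246, 250. Grand total N = 1043.
Expected counts (row total × column total / N):
  Adult, Mystery: 502×206/1043 = 99.149
  Adult, Romance: 502×341/1043 = 164.125
  Adult, SciFi: 502×246/1043 = 118.401
  Adult, Biography: 502×250/1043 = 120.326
  Child, Mystery: 541×206/1043 = 106.851
  Child, Romance: 541×341/1043 = 176.875
  Child, SciFi: 541×246/1043 = 127.599
  Child, Biography: 541×250/1043 = 129.674
Contributions (O − E)²/E:
  (60 − 99.149)²/99.149 = 15.4580
  (223 − 164.125)²/164.125 = 21.1197
  (91 − 118.401)²/118.401 = 6.3413
  (128 − 120.326)²/120.326 = 0.4894
  (146 − 106.851)²/106.851 = 14.3438
  (118 − 176.875)²/176.875 = 19.5973
  (155 − 127.599)²/127.599 = 5.8842
  (122 − 129.674)²/129.674 = 0.4541
χ² = 15.4580 + 21.1197 + 6.3413 + 0.4894 + 14.3438 + 19.5973 + 5.8842 + 0.4541 = 83.69

83.69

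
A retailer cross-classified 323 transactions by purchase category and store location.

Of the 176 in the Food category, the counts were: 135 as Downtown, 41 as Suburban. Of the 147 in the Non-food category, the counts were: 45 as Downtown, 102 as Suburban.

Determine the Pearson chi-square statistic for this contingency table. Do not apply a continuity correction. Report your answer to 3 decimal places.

68.973

Row totals: 176, 147. Column totals: 180, 143. Grand total N = 323.
Expected counts (row total × column total / N):
  Food, Downtown: 176×180/323 = 98.0805
  Food, Suburban: 176×143/323 = 77.9195
  Non-food, Downtown: 147×180/323 = 81.9195
  Non-food, Suburban: 147×143/323 = 65.0805
Contributions (O − E)²/E:
  (135 − 98.0805)²/98.0805 = 13.8973
  (41 − 77.9195)²/77.9195 = 17.4930
  (45 − 81.9195)²/81.9195 = 16.6389
  (102 − 65.0805)²/65.0805 = 20.9441
χ² = 13.8973 + 17.4930 + 16.6389 + 20.9441 = 68.973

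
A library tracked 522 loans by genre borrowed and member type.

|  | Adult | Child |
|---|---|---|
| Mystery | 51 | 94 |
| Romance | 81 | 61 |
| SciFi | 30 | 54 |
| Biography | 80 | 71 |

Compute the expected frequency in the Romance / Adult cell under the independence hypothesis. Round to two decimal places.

Row total (Romance) = 142; column total (Adult) = 242; grand total N = 522.
Expected count = (row total × column total) / N = 142 × 242 / 522 = 65.83.

65.83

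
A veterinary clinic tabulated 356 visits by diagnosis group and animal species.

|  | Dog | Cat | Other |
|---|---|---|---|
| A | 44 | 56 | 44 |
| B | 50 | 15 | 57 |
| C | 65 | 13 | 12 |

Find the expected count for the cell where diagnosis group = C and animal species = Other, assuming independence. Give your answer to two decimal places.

Row total (C) = 90; column total (Other) = 113; grand total N = 356.
Expected count = (row total × column total) / N = 90 × 113 / 356 = 28.57.

28.57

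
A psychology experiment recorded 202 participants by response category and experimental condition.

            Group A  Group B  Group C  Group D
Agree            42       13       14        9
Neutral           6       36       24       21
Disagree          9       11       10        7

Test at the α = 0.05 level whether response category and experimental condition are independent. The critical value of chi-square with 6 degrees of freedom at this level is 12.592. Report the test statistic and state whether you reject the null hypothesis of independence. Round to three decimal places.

Row totals: 78, 87, 37. Column totals: 57, 60, 48, 37. Grand total N = 202.
Expected counts (row total × column total / N):
  Agree, Group A: 78×57/202 = 22.00990
  Agree, Group B: 78×60/202 = 23.16832
  Agree, Group C: 78×48/202 = 18.53465
  Agree, Group D: 78×37/202 = 14.28713
  Neutral, Group A: 87×57/202 = 24.54950
  Neutral, Group B: 87×60/202 = 25.84158
  Neutral, Group C: 87×48/202 = 20.67327
  Neutral, Group D: 87×37/202 = 15.93564
  Disagree, Group A: 37×57/202 = 10.44059
  Disagree, Group B: 37×60/202 = 10.99010
  Disagree, Group C: 37×48/202 = 8.79208
  Disagree, Group D: 37×37/202 = 6.77723
Contributions (O − E)²/E:
  (42 − 22.00990)²/22.00990 = 18.1557
  (13 − 23.16832)²/23.16832 = 4.4628
  (14 − 18.53465)²/18.53465 = 1.1094
  (9 − 14.28713)²/14.28713 = 1.9566
  (6 − 24.54950)²/24.54950 = 14.0159
  (36 − 25.84158)²/25.84158 = 3.9933
  (24 − 20.67327)²/20.67327 = 0.5353
  (21 − 15.93564)²/15.93564 = 1.6095
  (9 − 10.44059)²/10.44059 = 0.1988
  (11 − 10.99010)²/10.99010 = 0.0000
  (10 − 8.79208)²/8.79208 = 0.1660
  (7 − 6.77723)²/6.77723 = 0.0073
χ² = 18.1557 + 4.4628 + 1.1094 + 1.9566 + 14.0159 + 3.9933 + 0.5353 + 1.6095 + 0.1988 + 0.0000 + 0.1660 + 0.0073 = 46.211
df = (3−1)(4−1) = 6. Since 46.211 > 12.592, reject the null hypothesis of independence at α = 0.05.

46.211; reject H₀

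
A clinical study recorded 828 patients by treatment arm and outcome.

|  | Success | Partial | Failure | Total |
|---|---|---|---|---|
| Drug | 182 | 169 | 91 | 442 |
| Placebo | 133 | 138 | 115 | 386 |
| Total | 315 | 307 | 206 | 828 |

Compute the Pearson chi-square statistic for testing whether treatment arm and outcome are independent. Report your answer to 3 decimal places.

Grand total N = 828.
Expected counts (row total × column total / N):
  Drug, Success: 442×315/828 = 168.1522
  Drug, Partial: 442×307/828 = 163.8816
  Drug, Failure: 442×206/828 = 109.9662
  Placebo, Success: 386×315/828 = 146.8478
  Placebo, Partial: 386×307/828 = 143.1184
  Placebo, Failure: 386×206/828 = 96.0338
Contributions (O − E)²/E:
  (182 − 168.1522)²/168.1522 = 1.1404
  (169 − 163.8816)²/163.8816 = 0.1599
  (91 − 109.9662)²/109.9662 = 3.2712
  (133 − 146.8478)²/146.8478 = 1.3059
  (138 − 143.1184)²/143.1184 = 0.1831
  (115 − 96.0338)²/96.0338 = 3.7457
χ² = 1.1404 + 0.1599 + 3.2712 + 1.3059 + 0.1831 + 3.7457 = 9.806

9.806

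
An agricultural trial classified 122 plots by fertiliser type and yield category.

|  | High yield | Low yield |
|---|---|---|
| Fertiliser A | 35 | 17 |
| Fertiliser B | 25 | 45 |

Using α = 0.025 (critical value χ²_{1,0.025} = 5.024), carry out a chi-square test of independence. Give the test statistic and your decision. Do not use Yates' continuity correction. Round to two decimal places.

11.92; reject H₀

Row totals: 52, 70. Column totals: 60, 62. Grand total N = 122.
Expected counts (row total × column total / N):
  Fertiliser A, High yield: 52×60/122 = 25.5738
  Fertiliser A, Low yield: 52×62/122 = 26.4262
  Fertiliser B, High yield: 70×60/122 = 34.4262
  Fertiliser B, Low yield: 70×62/122 = 35.5738
Contributions (O − E)²/E:
  (35 − 25.5738)²/25.5738 = 3.4744
  (17 − 26.4262)²/26.4262 = 3.3623
  (25 − 34.4262)²/34.4262 = 2.5810
  (45 − 35.5738)²/35.5738 = 2.4977
χ² = 3.4744 + 3.3623 + 2.5810 + 2.4977 = 11.92
df = (2−1)(2−1) = 1. Since 11.92 > 5.024, reject the null hypothesis of independence at α = 0.025.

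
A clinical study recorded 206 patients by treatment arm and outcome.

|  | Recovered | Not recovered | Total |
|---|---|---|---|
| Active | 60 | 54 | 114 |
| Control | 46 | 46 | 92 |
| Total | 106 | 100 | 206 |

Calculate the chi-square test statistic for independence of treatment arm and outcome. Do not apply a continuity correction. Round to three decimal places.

Grand total N = 206.
Expected counts (row total × column total / N):
  Active, Recovered: 114×106/206 = 58.6602
  Active, Not recovered: 114×100/206 = 55.3398
  Control, Recovered: 92×106/206 = 47.3398
  Control, Not recovered: 92×100/206 = 44.6602
Contributions (O − E)²/E:
  (60 − 58.6602)²/58.6602 = 0.0306
  (54 − 55.3398)²/55.3398 = 0.0324
  (46 − 47.3398)²/47.3398 = 0.0379
  (46 − 44.6602)²/44.6602 = 0.0402
χ² = 0.0306 + 0.0324 + 0.0379 + 0.0402 = 0.141

0.141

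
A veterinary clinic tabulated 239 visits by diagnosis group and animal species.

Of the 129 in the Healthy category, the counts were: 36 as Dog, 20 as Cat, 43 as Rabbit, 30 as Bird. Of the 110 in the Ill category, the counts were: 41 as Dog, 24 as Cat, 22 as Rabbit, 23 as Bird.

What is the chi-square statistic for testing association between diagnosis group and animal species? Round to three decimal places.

Row totals: 129, 110. Column totals: 77, 44, 65, 53. Grand total N = 239.
Expected counts (row total × column total / N):
  Healthy, Dog: 129×77/239 = 41.5607
  Healthy, Cat: 129×44/239 = 23.7490
  Healthy, Rabbit: 129×65/239 = 35.0837
  Healthy, Bird: 129×53/239 = 28.6067
  Ill, Dog: 110×77/239 = 35.4393
  Ill, Cat: 110×44/239 = 20.2510
  Ill, Rabbit: 110×65/239 = 29.9163
  Ill, Bird: 110×53/239 = 24.3933
Contributions (O − E)²/E:
  (36 − 41.5607)²/41.5607 = 0.7440
  (20 − 23.7490)²/23.7490 = 0.5918
  (43 − 35.0837)²/35.0837 = 1.7862
  (30 − 28.6067)²/28.6067 = 0.0679
  (41 − 35.4393)²/35.4393 = 0.8725
  (24 − 20.2510)²/20.2510 = 0.6940
  (22 − 29.9163)²/29.9163 = 2.0948
  (23 − 24.3933)²/24.3933 = 0.0796
χ² = 0.7440 + 0.5918 + 1.7862 + 0.0679 + 0.8725 + 0.6940 + 2.0948 + 0.0796 = 6.931

6.931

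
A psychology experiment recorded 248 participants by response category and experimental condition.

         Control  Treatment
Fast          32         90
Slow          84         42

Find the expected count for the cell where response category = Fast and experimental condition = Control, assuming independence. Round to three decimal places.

Row total (Fast) = 122; column total (Control) = 116; grand total N = 248.
Expected count = (row total × column total) / N = 122 × 116 / 248 = 57.065.

57.065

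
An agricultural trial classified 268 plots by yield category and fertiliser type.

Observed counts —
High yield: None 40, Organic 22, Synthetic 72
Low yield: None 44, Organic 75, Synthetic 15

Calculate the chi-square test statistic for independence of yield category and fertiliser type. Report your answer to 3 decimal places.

Row totals: 134, 134. Column totals: 84, 97, 87. Grand total N = 268.
Expected counts (row total × column total / N):
  High yield, None: 134×84/268 = 42.0000
  High yield, Organic: 134×97/268 = 48.5000
  High yield, Synthetic: 134×87/268 = 43.5000
  Low yield, None: 134×84/268 = 42.0000
  Low yield, Organic: 134×97/268 = 48.5000
  Low yield, Synthetic: 134×87/268 = 43.5000
Contributions (O − E)²/E:
  (40 − 42.0000)²/42.0000 = 0.0952
  (22 − 48.5000)²/48.5000 = 14.4794
  (72 − 43.5000)²/43.5000 = 18.6724
  (44 − 42.0000)²/42.0000 = 0.0952
  (75 − 48.5000)²/48.5000 = 14.4794
  (15 − 43.5000)²/43.5000 = 18.6724
χ² = 0.0952 + 14.4794 + 18.6724 + 0.0952 + 14.4794 + 18.6724 = 66.494

66.494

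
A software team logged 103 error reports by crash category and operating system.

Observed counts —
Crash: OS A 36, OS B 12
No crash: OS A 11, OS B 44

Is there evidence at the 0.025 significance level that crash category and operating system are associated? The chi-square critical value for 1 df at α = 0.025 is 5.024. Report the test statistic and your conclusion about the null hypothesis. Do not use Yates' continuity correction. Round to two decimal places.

Row totals: 48, 55. Column totals: 47, 56. Grand total N = 103.
Expected counts (row total × column total / N):
  Crash, OS A: 48×47/103 = 21.903
  Crash, OS B: 48×56/103 = 26.097
  No crash, OS A: 55×47/103 = 25.097
  No crash, OS B: 55×56/103 = 29.903
Contributions (O − E)²/E:
  (36 − 21.903)²/21.903 = 9.0730
  (12 − 26.097)²/26.097 = 7.6149
  (11 − 25.097)²/25.097 = 7.9183
  (44 − 29.903)²/29.903 = 6.6457
χ² = 9.0730 + 7.6149 + 7.9183 + 6.6457 = 31.25
df = (2−1)(2−1) = 1. Since 31.25 > 5.024, reject the null hypothesis of independence at α = 0.025.

31.25; reject H₀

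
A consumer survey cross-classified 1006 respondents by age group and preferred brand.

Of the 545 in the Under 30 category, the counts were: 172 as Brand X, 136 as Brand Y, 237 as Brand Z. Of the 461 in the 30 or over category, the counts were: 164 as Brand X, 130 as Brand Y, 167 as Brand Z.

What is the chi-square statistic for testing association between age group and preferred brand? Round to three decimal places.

5.479

Row totals: 545, 461. Column totals: 336, 266, 404. Grand total N = 1006.
Expected counts (row total × column total / N):
  Under 30, Brand X: 545×336/1006 = 182.0278
  Under 30, Brand Y: 545×266/1006 = 144.1054
  Under 30, Brand Z: 545×404/1006 = 218.8668
  30 or over, Brand X: 461×336/1006 = 153.9722
  30 or over, Brand Y: 461×266/1006 = 121.8946
  30 or over, Brand Z: 461×404/1006 = 185.1332
Contributions (O − E)²/E:
  (172 − 182.0278)²/182.0278 = 0.5524
  (136 − 144.1054)²/144.1054 = 0.4559
  (237 − 218.8668)²/218.8668 = 1.5023
  (164 − 153.9722)²/153.9722 = 0.6531
  (130 − 121.8946)²/121.8946 = 0.5390
  (167 − 185.1332)²/185.1332 = 1.7761
χ² = 0.5524 + 0.4559 + 1.5023 + 0.6531 + 0.5390 + 1.7761 = 5.479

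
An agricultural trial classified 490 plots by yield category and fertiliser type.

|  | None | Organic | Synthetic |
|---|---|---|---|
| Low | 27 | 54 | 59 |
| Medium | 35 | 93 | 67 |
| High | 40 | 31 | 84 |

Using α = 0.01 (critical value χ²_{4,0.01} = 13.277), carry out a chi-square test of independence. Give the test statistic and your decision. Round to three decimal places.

29.235; reject H₀

Row totals: 140, 195, 155. Column totals: 102, 178, 210. Grand total N = 490.
Expected counts (row total × column total / N):
  Low, None: 140×102/490 = 29.1429
  Low, Organic: 140×178/490 = 50.8571
  Low, Synthetic: 140×210/490 = 60.0000
  Medium, None: 195×102/490 = 40.5918
  Medium, Organic: 195×178/490 = 70.8367
  Medium, Synthetic: 195×210/490 = 83.5714
  High, None: 155×102/490 = 32.2653
  High, Organic: 155×178/490 = 56.3061
  High, Synthetic: 155×210/490 = 66.4286
Contributions (O − E)²/E:
  (27 − 29.1429)²/29.1429 = 0.1576
  (54 − 50.8571)²/50.8571 = 0.1942
  (59 − 60.0000)²/60.0000 = 0.0167
  (35 − 40.5918)²/40.5918 = 0.7703
  (93 − 70.8367)²/70.8367 = 6.9344
  (67 − 83.5714)²/83.5714 = 3.2859
  (40 − 32.2653)²/32.2653 = 1.8542
  (31 − 56.3061)²/56.3061 = 11.3735
  (84 − 66.4286)²/66.4286 = 4.6479
χ² = 0.1576 + 0.1942 + 0.0167 + 0.7703 + 6.9344 + 3.2859 + 1.8542 + 11.3735 + 4.6479 = 29.235
df = (3−1)(3−1) = 4. Since 29.235 > 13.277, reject the null hypothesis of independence at α = 0.01.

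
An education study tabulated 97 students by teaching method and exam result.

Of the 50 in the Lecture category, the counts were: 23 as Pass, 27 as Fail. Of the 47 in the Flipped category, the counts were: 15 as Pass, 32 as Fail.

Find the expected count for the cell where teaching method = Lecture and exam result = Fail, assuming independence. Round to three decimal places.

30.412

Row total (Lecture) = 50; column total (Fail) = 59; grand total N = 97.
Expected count = (row total × column total) / N = 50 × 59 / 97 = 30.412.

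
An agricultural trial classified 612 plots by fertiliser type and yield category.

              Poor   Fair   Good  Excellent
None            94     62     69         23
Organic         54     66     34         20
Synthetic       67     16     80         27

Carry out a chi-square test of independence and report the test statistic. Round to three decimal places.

53.734

Row totals: 248, 174, 190. Column totals: 215, 144, 183, 70. Grand total N = 612.
Expected counts (row total × column total / N):
  None, Poor: 248×215/612 = 87.1242
  None, Fair: 248×144/612 = 58.3529
  None, Good: 248×183/612 = 74.1569
  None, Excellent: 248×70/612 = 28.3660
  Organic, Poor: 174×215/612 = 61.1275
  Organic, Fair: 174×144/612 = 40.9412
  Organic, Good: 174×183/612 = 52.0294
  Organic, Excellent: 174×70/612 = 19.9020
  Synthetic, Poor: 190×215/612 = 66.7484
  Synthetic, Fair: 190×144/612 = 44.7059
  Synthetic, Good: 190×183/612 = 56.8137
  Synthetic, Excellent: 190×70/612 = 21.7320
Contributions (O − E)²/E:
  (94 − 87.1242)²/87.1242 = 0.5426
  (62 − 58.3529)²/58.3529 = 0.2279
  (69 − 74.1569)²/74.1569 = 0.3586
  (23 − 28.3660)²/28.3660 = 1.0151
  (54 − 61.1275)²/61.1275 = 0.8311
  (66 − 40.9412)²/40.9412 = 15.3377
  (34 − 52.0294)²/52.0294 = 6.2476
  (20 − 19.9020)²/19.9020 = 0.0005
  (67 − 66.7484)²/66.7484 = 0.0009
  (16 − 44.7059)²/44.7059 = 18.4322
  (80 − 56.8137)²/56.8137 = 9.4626
  (27 − 21.7320)²/21.7320 = 1.2770
χ² = 0.5426 + 0.2279 + 0.3586 + 1.0151 + 0.8311 + 15.3377 + 6.2476 + 0.0005 + 0.0009 + 18.4322 + 9.4626 + 1.2770 = 53.734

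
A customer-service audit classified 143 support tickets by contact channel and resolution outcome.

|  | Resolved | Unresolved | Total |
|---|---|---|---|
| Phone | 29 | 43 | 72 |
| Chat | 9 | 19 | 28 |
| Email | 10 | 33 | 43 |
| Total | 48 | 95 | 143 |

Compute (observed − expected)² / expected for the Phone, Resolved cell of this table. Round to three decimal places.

0.966

Row total (Phone) = 72; column total (Resolved) = 48; N = 143.
Expected count E = 72 × 48 / 143 = 24.1678.
Contribution = (O − E)²/E = (29 − 24.1678)² / 24.1678 = 0.966.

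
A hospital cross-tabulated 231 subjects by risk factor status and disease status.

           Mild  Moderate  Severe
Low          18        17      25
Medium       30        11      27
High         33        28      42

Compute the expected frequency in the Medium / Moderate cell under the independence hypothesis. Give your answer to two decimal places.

16.48

Row total (Medium) = 68; column total (Moderate) = 56; grand total N = 231.
Expected count = (row total × column total) / N = 68 × 56 / 231 = 16.48.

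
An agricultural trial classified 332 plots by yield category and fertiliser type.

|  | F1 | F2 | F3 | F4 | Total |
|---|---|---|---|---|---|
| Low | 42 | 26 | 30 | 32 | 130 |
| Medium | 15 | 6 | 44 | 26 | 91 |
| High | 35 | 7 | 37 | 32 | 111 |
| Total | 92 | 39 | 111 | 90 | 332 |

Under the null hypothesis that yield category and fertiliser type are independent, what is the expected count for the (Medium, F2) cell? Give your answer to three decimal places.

10.690

Row total (Medium) = 91; column total (F2) = 39; grand total N = 332.
Expected count = (row total × column total) / N = 91 × 39 / 332 = 10.690.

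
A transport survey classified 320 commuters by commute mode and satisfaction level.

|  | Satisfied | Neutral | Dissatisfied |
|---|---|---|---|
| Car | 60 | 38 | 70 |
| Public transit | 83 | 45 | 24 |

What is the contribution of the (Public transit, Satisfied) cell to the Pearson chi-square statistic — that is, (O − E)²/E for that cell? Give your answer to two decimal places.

Row total (Public transit) = 152; column total (Satisfied) = 143; N = 320.
Expected count E = 152 × 143 / 320 = 67.925.
Contribution = (O − E)²/E = (83 − 67.925)² / 67.925 = 3.35.

3.35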